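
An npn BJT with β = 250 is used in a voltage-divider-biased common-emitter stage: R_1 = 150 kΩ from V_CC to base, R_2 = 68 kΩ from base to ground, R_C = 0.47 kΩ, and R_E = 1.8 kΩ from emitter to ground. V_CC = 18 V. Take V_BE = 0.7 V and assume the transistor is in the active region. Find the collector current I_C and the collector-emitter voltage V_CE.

Thevenize the base divider: V_Th = V_CC·R_2/(R_1+R_2) = 18×68/218 = 5.61 V, R_Th = R_1‖R_2 = 46.8 kΩ.
Base-emitter loop: V_Th = I_B·R_Th + V_BE + (β+1)I_B·R_E, so I_B = (5.61 − 0.7) / (46.8 + 251×1.8) = 0.00986 mA.
I_C = β·I_B = 250×0.00986 = 2.46 mA, and I_E = (β+1)I_B = 2.47 mA.
V_CE = V_CC − I_C·R_C − I_E·R_E = 18 − 2.46×0.47 − 2.47×1.8 = 12.4 V.
V_CE = 12.4 V > 0.2 V confirms active-region operation.

I_C ≈ 2.5 mA, V_CE ≈ 12 V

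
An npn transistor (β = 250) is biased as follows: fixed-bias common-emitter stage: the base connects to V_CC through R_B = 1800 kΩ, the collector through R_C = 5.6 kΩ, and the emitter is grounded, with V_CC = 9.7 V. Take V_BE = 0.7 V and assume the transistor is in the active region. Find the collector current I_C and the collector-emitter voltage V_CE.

I_C ≈ 1.2 mA, V_CE ≈ 2.7 V

Base loop: V_CC = I_B·R_B + V_BE, so I_B = (9.7 − 0.7)/1800 kΩ = 0.005 mA.
In the active region I_C = β·I_B = 250 × 0.005 = 1.25 mA.
Collector loop: V_CE = V_CC − I_C·R_C = 9.7 − 1.25×5.6 = 2.7 V.
Since V_CE = 2.7 V > V_CE(sat) ≈ 0.2 V, the transistor is in the active region as assumed.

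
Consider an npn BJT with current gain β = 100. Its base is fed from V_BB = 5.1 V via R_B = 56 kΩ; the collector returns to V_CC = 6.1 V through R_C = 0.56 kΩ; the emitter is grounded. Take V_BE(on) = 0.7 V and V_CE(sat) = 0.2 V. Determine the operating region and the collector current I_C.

active; I_C ≈ 7.9 mA

Assume active. Base-emitter loop: I_B = (V_BB − V_BE)/R_B = (5.1 − 0.7)/56 = 0.0786 mA.
I_C = β·I_B = 100×0.0786 = 7.86 mA.
V_CE = V_CC − I_C·R_C = 6.1 − 7.86×0.56 = 1.7 V > V_CE(sat), so the active-region assumption holds.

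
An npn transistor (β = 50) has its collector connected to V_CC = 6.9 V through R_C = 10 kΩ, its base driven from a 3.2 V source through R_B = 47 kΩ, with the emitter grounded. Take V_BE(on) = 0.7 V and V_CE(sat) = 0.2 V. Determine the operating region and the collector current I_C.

saturation; I_C ≈ 0.67 mA

Assume active: I_B = (3.2 − 0.7)/47 = 0.0532 mA, giving I_C = β·I_B = 2.66 mA.
But then V_CE = 6.9 − 2.66×10 = -19.7 V < V_CE(sat) = 0.2 V — impossible in the active region.
So the transistor is saturated. With V_CE = 0.2 V, I_C = (V_CC − 0.2)/R_C = 6.7/10 = 0.67 mA.
Check: β·I_B = 2.66 mA > I_C = 0.67 mA, confirming saturation.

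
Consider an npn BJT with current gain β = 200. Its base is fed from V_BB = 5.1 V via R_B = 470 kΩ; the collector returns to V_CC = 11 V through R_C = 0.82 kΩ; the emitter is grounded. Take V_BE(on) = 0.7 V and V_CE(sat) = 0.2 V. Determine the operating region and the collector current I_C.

active; I_C ≈ 1.9 mA

Assume active. Base-emitter loop: I_B = (V_BB − V_BE)/R_B = (5.1 − 0.7)/470 = 0.00936 mA.
I_C = β·I_B = 200×0.00936 = 1.87 mA.
V_CE = V_CC − I_C·R_C = 11 − 1.87×0.82 = 9.46 V > V_CE(sat), so the active-region assumption holds.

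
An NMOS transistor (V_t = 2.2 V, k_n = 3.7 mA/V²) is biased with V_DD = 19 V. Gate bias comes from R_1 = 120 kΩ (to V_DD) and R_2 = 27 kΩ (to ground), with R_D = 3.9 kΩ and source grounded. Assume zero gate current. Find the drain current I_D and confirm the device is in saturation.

I_D ≈ 3.1 mA

V_G = V_DD·R_2/(R_1+R_2) = 19×27/147 = 3.49 V. With the source grounded, V_GS = V_G = 3.49 V.
Assume saturation: I_D = (k_n/2)(V_GS − V_t)² = (3.7/2)×(3.49 − 2.2)² = 1.85×1.29² = 3.08 mA.
V_DS = V_DD − I_D·R_D = 19 − 3.08×3.9 = 7 V.
Saturation requires V_DS ≥ V_GS − V_t = 1.29 V; 7 ≥ 1.29 ✓.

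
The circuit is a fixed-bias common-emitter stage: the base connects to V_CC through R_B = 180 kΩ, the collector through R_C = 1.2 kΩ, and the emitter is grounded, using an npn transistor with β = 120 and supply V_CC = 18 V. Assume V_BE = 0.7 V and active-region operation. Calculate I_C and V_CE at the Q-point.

I_C ≈ 12 mA, V_CE ≈ 4.2 V

Base loop: V_CC = I_B·R_B + V_BE, so I_B = (18 − 0.7)/180 kΩ = 0.0961 mA.
In the active region I_C = β·I_B = 120 × 0.0961 = 11.5 mA.
Collector loop: V_CE = V_CC − I_C·R_C = 18 − 11.5×1.2 = 4.16 V.
Since V_CE = 4.16 V > V_CE(sat) ≈ 0.2 V, the transistor is in the active region as assumed.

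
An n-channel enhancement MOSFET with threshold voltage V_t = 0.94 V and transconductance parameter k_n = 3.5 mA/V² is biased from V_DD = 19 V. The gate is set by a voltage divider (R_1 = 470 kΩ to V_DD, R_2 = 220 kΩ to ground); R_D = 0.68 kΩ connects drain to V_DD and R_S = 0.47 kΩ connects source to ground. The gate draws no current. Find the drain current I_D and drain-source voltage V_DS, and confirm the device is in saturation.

I_D ≈ 6.7 mA, V_DS ≈ 11 V

V_G = V_DD·R_2/(R_1+R_2) = 19×220/690 = 6.06 V.
Assume saturation: I_D = (k_n/2)(V_GS − V_t)² with V_GS = V_G − I_D·R_S = 6.06 − 0.47·I_D.
Substituting gives 0.387·I_D² − 9.42·I_D + 45.8 = 0, with roots I_D = 6.72 or 17.6 mA.
The root I_D = 17.6 mA gives V_GS = -2.24 V ≤ V_t, so take I_D = 6.72 mA.
Then V_GS = 2.9 V and V_DS = V_DD − I_D(R_D+R_S) = 19 − 6.72×1.15 = 11.3 V.
Saturation requires V_DS ≥ V_GS − V_t = 1.96 V; 11.3 ≥ 1.96 ✓.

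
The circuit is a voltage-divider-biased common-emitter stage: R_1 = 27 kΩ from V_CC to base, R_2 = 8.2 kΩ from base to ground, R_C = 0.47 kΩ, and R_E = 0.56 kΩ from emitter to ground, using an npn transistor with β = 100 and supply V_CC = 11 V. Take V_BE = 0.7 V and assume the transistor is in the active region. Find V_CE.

V_CE ≈ 7.9 V

Thevenize the base divider: V_Th = V_CC·R_2/(R_1+R_2) = 11×8.2/35.2 = 2.56 V, R_Th = R_1‖R_2 = 6.29 kΩ.
Base-emitter loop: V_Th = I_B·R_Th + V_BE + (β+1)I_B·R_E, so I_B = (2.56 − 0.7) / (6.29 + 101×0.56) = 0.0296 mA.
I_C = β·I_B = 100×0.0296 = 2.96 mA, and I_E = (β+1)I_B = 2.99 mA.
V_CE = V_CC − I_C·R_C − I_E·R_E = 11 − 2.96×0.47 − 2.99×0.56 = 7.93 V.
V_CE = 7.93 V > 0.2 V confirms active-region operation.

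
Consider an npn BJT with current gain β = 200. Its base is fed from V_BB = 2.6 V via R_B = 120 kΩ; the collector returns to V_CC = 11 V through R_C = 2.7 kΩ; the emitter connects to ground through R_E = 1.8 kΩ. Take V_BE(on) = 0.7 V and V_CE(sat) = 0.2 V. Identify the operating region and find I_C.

Assume active. Base-emitter loop: I_B = (V_BB − V_BE)/(R_B + (β+1)R_E) = (2.6 − 0.7)/(120 + 201×1.8) = 0.00394 mA.
I_C = β·I_B = 200×0.00394 = 0.789 mA.
V_CE = V_CC − I_C·R_C − I_E·R_E = 11 − 0.789×2.7 − 0.793×1.8 = 7.44 V > V_CE(sat), so the active-region assumption holds.

active; I_C ≈ 0.79 mA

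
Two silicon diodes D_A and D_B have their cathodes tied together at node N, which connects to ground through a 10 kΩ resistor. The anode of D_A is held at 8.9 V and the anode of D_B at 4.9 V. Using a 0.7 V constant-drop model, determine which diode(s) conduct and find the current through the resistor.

Assume both conduct. Then node N would need to be at both 8.9−0.7 = 8.2 V and 4.9−0.7 = 4.2 V, which is impossible.
Assume only D_A conducts: V_N = 8.9 − 0.7 = 8.2 V, so I_R = 8.2/10 = 0.82 mA.
Check D_B: its anode-to-cathode voltage is 4.9 − 8.2 = -3.3 V < 0.7 V, so it is off. The assumption is consistent.

Only D_A conducts; I_R ≈ 0.82 mA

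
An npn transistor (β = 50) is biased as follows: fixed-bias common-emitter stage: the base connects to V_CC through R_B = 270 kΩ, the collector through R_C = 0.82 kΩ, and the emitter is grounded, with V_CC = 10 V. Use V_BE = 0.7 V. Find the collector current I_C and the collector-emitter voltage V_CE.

I_C ≈ 1.7 mA, V_CE ≈ 8.6 V

Base loop: V_CC = I_B·R_B + V_BE, so I_B = (10 − 0.7)/270 kΩ = 0.0344 mA.
In the active region I_C = β·I_B = 50 × 0.0344 = 1.72 mA.
Collector loop: V_CE = V_CC − I_C·R_C = 10 − 1.72×0.82 = 8.59 V.
Since V_CE = 8.59 V > V_CE(sat) ≈ 0.2 V, the transistor is in the active region as assumed.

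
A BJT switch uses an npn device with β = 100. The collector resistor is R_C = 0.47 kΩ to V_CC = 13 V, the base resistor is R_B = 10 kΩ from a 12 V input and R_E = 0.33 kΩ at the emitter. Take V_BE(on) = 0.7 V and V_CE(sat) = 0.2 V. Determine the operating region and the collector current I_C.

saturation; I_C ≈ 16 mA

Assume active: I_B = (12 − 0.7)/(10 + 101×0.33) = 0.261 mA, I_C = β·I_B = 26.1 mA.
Then V_CE = 13 − 26.1×0.47 − 26.3×0.33 = -7.95 V < 0.2 V — the active assumption fails.
Re-solve with V_CE = 0.2 V. KCL at the emitter: V_E/R_E = (V_BB−0.7−V_E)/R_B + (V_CC−0.2−V_E)/R_C, giving V_E = 5.39 V.
I_C = (V_CC − 0.2 − V_E)/R_C = (12.8 − 5.39)/0.47 = 15.8 mA.
Check: I_B = (11.3 − 5.39)/10 = 0.591 mA, and β·I_B = 59.1 mA > I_C, confirming saturation.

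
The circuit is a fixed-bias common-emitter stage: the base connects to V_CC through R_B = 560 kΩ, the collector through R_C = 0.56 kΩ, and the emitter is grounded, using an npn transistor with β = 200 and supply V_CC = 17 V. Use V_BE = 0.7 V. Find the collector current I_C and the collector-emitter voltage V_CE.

Base loop: V_CC = I_B·R_B + V_BE, so I_B = (17 − 0.7)/560 kΩ = 0.0291 mA.
In the active region I_C = β·I_B = 200 × 0.0291 = 5.82 mA.
Collector loop: V_CE = V_CC − I_C·R_C = 17 − 5.82×0.56 = 13.7 V.
Since V_CE = 13.7 V > V_CE(sat) ≈ 0.2 V, the transistor is in the active region as assumed.

I_C ≈ 5.8 mA, V_CE ≈ 14 V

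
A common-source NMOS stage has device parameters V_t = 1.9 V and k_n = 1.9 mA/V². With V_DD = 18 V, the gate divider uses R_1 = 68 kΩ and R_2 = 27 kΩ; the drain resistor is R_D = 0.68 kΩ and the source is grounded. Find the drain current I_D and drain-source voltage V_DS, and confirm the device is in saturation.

V_G = V_DD·R_2/(R_1+R_2) = 18×27/95 = 5.12 V. With the source grounded, V_GS = V_G = 5.12 V.
Assume saturation: I_D = (k_n/2)(V_GS − V_t)² = (1.9/2)×(5.12 − 1.9)² = 0.95×3.22² = 9.82 mA.
V_DS = V_DD − I_D·R_D = 18 − 9.82×0.68 = 11.3 V.
Saturation requires V_DS ≥ V_GS − V_t = 3.22 V; 11.3 ≥ 3.22 ✓.

I_D ≈ 9.8 mA, V_DS ≈ 11 V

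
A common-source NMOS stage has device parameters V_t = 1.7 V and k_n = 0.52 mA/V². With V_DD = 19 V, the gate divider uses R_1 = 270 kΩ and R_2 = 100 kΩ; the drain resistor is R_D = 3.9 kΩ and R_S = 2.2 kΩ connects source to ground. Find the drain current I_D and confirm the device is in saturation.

V_G = V_DD·R_2/(R_1+R_2) = 19×100/370 = 5.14 V.
Assume saturation: I_D = (k_n/2)(V_GS − V_t)² with V_GS = V_G − I_D·R_S = 5.14 − 2.2·I_D.
Substituting gives 1.26·I_D² − 4.93·I_D + 3.07 = 0, with roots I_D = 0.776 or 3.14 mA.
The root I_D = 3.14 mA gives V_GS = -1.78 V ≤ V_t, so take I_D = 0.776 mA.
Then V_GS = 3.43 V and V_DS = V_DD − I_D(R_D+R_S) = 19 − 0.776×6.1 = 14.3 V.
Saturation requires V_DS ≥ V_GS − V_t = 1.73 V; 14.3 ≥ 1.73 ✓.

I_D ≈ 0.78 mA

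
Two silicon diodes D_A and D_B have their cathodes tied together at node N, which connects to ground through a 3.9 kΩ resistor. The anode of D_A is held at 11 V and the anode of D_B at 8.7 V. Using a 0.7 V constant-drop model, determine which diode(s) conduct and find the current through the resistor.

Assume both conduct. Then node N would need to be at both 11−0.7 = 10.3 V and 8.7−0.7 = 8 V, which is impossible.
Assume only D_A conducts: V_N = 11 − 0.7 = 10.3 V, so I_R = 10.3/3.9 = 2.64 mA.
Check D_B: its anode-to-cathode voltage is 8.7 − 10.3 = -1.6 V < 0.7 V, so it is off. The assumption is consistent.

Only D_A conducts; I_R ≈ 2.6 mA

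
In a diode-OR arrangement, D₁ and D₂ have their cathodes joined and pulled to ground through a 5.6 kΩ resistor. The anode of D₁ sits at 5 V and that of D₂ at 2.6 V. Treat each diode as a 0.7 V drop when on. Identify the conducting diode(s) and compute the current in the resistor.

Assume both conduct. Then node N would need to be at both 5−0.7 = 4.3 V and 2.6−0.7 = 1.9 V, which is impossible.
Assume only D₁ conducts: V_N = 5 − 0.7 = 4.3 V, so I_R = 4.3/5.6 = 0.768 mA.
Check D₂: its anode-to-cathode voltage is 2.6 − 4.3 = -1.7 V < 0.7 V, so it is off. The assumption is consistent.

Only D₁ conducts; I_R ≈ 0.77 mA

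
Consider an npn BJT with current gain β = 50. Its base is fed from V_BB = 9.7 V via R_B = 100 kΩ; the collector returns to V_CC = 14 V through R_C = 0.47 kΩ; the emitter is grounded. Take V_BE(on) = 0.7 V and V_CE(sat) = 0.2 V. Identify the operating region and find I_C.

Assume active. Base-emitter loop: I_B = (V_BB − V_BE)/R_B = (9.7 − 0.7)/100 = 0.09 mA.
I_C = β·I_B = 50×0.09 = 4.5 mA.
V_CE = V_CC − I_C·R_C = 14 − 4.5×0.47 = 11.9 V > V_CE(sat), so the active-region assumption holds.

active; I_C ≈ 4.5 mA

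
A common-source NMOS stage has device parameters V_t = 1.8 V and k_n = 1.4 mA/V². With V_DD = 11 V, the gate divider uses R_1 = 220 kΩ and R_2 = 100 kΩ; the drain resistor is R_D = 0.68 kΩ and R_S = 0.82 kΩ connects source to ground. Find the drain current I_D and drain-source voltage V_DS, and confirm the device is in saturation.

V_G = V_DD·R_2/(R_1+R_2) = 11×100/320 = 3.44 V.
Assume saturation: I_D = (k_n/2)(V_GS − V_t)² with V_GS = V_G − I_D·R_S = 3.44 − 0.82·I_D.
Substituting gives 0.471·I_D² − 2.88·I_D + 1.88 = 0, with roots I_D = 0.742 or 5.38 mA.
The root I_D = 5.38 mA gives V_GS = -0.971 V ≤ V_t, so take I_D = 0.742 mA.
Then V_GS = 2.83 V and V_DS = V_DD − I_D(R_D+R_S) = 11 − 0.742×1.5 = 9.89 V.
Saturation requires V_DS ≥ V_GS − V_t = 1.03 V; 9.89 ≥ 1.03 ✓.

I_D ≈ 0.74 mA, V_DS ≈ 9.9 V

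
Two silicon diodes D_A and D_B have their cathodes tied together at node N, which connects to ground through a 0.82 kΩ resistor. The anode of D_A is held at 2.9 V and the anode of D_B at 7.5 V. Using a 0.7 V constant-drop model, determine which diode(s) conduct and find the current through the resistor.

Assume both conduct. Then node N would need to be at both 2.9−0.7 = 2.2 V and 7.5−0.7 = 6.8 V, which is impossible.
Assume only D_B conducts: V_N = 7.5 − 0.7 = 6.8 V, so I_R = 6.8/0.82 = 8.29 mA.
Check D_A: its anode-to-cathode voltage is 2.9 − 6.8 = -3.9 V < 0.7 V, so it is off. The assumption is consistent.

Only D_B conducts; I_R ≈ 8.3 mA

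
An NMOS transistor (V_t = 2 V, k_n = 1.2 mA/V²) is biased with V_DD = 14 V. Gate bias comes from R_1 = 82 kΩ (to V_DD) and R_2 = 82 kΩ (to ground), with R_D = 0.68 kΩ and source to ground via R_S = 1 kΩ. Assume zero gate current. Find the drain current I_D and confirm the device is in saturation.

V_G = V_DD·R_2/(R_1+R_2) = 14×82/164 = 7 V.
Assume saturation: I_D = (k_n/2)(V_GS − V_t)² with V_GS = V_G − I_D·R_S = 7 − 1·I_D.
Substituting gives 0.6·I_D² − 7·I_D + 15 = 0, with roots I_D = 2.83 or 8.84 mA.
The root I_D = 8.84 mA gives V_GS = -1.84 V ≤ V_t, so take I_D = 2.83 mA.
Then V_GS = 4.17 V and V_DS = V_DD − I_D(R_D+R_S) = 14 − 2.83×1.68 = 9.25 V.
Saturation requires V_DS ≥ V_GS − V_t = 2.17 V; 9.25 ≥ 2.17 ✓.

I_D ≈ 2.8 mA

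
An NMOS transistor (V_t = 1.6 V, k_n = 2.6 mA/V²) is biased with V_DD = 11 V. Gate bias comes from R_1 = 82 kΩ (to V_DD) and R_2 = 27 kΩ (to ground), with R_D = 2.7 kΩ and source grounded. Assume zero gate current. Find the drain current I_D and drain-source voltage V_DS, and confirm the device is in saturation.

I_D ≈ 1.6 mA, V_DS ≈ 6.6 V

V_G = V_DD·R_2/(R_1+R_2) = 11×27/109 = 2.72 V. With the source grounded, V_GS = V_G = 2.72 V.
Assume saturation: I_D = (k_n/2)(V_GS − V_t)² = (2.6/2)×(2.72 − 1.6)² = 1.3×1.12² = 1.64 mA.
V_DS = V_DD − I_D·R_D = 11 − 1.64×2.7 = 6.56 V.
Saturation requires V_DS ≥ V_GS − V_t = 1.12 V; 6.56 ≥ 1.12 ✓.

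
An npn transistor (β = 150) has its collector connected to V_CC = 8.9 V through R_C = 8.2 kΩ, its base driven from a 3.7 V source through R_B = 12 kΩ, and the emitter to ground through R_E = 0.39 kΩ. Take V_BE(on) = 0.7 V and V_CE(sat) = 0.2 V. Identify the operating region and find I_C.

saturation; I_C ≈ 1 mA

Assume active: I_B = (3.7 − 0.7)/(12 + 151×0.39) = 0.0423 mA, I_C = β·I_B = 6.35 mA.
Then V_CE = 8.9 − 6.35×8.2 − 6.39×0.39 = -45.6 V < 0.2 V — the active assumption fails.
Re-solve with V_CE = 0.2 V. KCL at the emitter: V_E/R_E = (V_BB−0.7−V_E)/R_B + (V_CC−0.2−V_E)/R_C, giving V_E = 0.473 V.
I_C = (V_CC − 0.2 − V_E)/R_C = (8.7 − 0.473)/8.2 = 1 mA.
Check: I_B = (3 − 0.473)/12 = 0.211 mA, and β·I_B = 31.6 mA > I_C, confirming saturation.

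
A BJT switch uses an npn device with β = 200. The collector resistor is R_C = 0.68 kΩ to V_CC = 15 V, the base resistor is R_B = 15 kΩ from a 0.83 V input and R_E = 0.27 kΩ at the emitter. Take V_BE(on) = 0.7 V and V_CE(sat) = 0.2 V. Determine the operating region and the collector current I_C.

active; I_C ≈ 0.38 mA

Assume active. Base-emitter loop: I_B = (V_BB − V_BE)/(R_B + (β+1)R_E) = (0.83 − 0.7)/(15 + 201×0.27) = 0.00188 mA.
I_C = β·I_B = 200×0.00188 = 0.375 mA.
V_CE = V_CC − I_C·R_C − I_E·R_E = 15 − 0.375×0.68 − 0.377×0.27 = 14.6 V > V_CE(sat), so the active-region assumption holds.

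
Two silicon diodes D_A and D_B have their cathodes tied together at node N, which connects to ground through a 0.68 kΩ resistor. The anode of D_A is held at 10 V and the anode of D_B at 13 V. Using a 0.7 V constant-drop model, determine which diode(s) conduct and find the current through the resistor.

Assume both conduct. Then node N would need to be at both 10−0.7 = 9.3 V and 13−0.7 = 12.3 V, which is impossible.
Assume only D_B conducts: V_N = 13 − 0.7 = 12.3 V, so I_R = 12.3/0.68 = 18.1 mA.
Check D_A: its anode-to-cathode voltage is 10 − 12.3 = -2.3 V < 0.7 V, so it is off. The assumption is consistent.

Only D_B conducts; I_R ≈ 18 mA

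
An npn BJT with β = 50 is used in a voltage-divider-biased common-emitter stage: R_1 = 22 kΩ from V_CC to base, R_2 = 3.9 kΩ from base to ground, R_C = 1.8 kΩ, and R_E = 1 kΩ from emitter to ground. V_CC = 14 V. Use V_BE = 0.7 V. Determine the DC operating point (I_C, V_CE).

I_C ≈ 1.3 mA, V_CE ≈ 10 V

Thevenize the base divider: V_Th = V_CC·R_2/(R_1+R_2) = 14×3.9/25.9 = 2.11 V, R_Th = R_1‖R_2 = 3.31 kΩ.
Base-emitter loop: V_Th = I_B·R_Th + V_BE + (β+1)I_B·R_E, so I_B = (2.11 − 0.7) / (3.31 + 51×1) = 0.0259 mA.
I_C = β·I_B = 50×0.0259 = 1.3 mA, and I_E = (β+1)I_B = 1.32 mA.
V_CE = V_CC − I_C·R_C − I_E·R_E = 14 − 1.3×1.8 − 1.32×1 = 10.3 V.
V_CE = 10.3 V > 0.2 V confirms active-region operation.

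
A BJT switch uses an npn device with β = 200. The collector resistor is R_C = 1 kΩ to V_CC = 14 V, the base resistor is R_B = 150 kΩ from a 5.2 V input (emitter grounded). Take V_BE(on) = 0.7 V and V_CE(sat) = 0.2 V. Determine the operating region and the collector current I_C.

Assume active. Base-emitter loop: I_B = (V_BB − V_BE)/R_B = (5.2 − 0.7)/150 = 0.03 mA.
I_C = β·I_B = 200×0.03 = 6 mA.
V_CE = V_CC − I_C·R_C = 14 − 6×1 = 8 V > V_CE(sat), so the active-region assumption holds.

active; I_C ≈ 6 mA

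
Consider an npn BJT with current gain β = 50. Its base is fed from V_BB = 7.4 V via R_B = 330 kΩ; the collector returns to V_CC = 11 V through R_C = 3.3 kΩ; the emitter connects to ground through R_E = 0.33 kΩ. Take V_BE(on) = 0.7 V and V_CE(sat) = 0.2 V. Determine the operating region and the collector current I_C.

Assume active. Base-emitter loop: I_B = (V_BB − V_BE)/(R_B + (β+1)R_E) = (7.4 − 0.7)/(330 + 51×0.33) = 0.0193 mA.
I_C = β·I_B = 50×0.0193 = 0.966 mA.
V_CE = V_CC − I_C·R_C − I_E·R_E = 11 − 0.966×3.3 − 0.985×0.33 = 7.49 V > V_CE(sat), so the active-region assumption holds.

active; I_C ≈ 0.97 mA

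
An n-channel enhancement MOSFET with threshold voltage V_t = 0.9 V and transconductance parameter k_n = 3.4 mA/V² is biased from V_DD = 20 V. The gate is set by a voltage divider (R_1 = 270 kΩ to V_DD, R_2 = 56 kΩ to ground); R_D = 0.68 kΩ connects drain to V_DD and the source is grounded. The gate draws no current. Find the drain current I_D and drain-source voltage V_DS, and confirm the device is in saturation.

I_D ≈ 11 mA, V_DS ≈ 13 V

V_G = V_DD·R_2/(R_1+R_2) = 20×56/326 = 3.44 V. With the source grounded, V_GS = V_G = 3.44 V.
Assume saturation: I_D = (k_n/2)(V_GS − V_t)² = (3.4/2)×(3.44 − 0.9)² = 1.7×2.54² = 10.9 mA.
V_DS = V_DD − I_D·R_D = 20 − 10.9×0.68 = 12.6 V.
Saturation requires V_DS ≥ V_GS − V_t = 2.54 V; 12.6 ≥ 2.54 ✓.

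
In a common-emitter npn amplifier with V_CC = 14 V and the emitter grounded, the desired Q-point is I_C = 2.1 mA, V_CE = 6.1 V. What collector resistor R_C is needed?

Collector loop: V_CC = I_C·R_C + V_CE.
R_C = (V_CC − V_CE)/I_C = (14 − 6.1)/2.1 = 3.76 kΩ.

R_C ≈ 3.8 kΩ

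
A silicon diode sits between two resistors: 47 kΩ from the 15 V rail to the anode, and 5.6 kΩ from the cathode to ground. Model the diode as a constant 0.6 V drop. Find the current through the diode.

The two resistors are in series with the diode, so KVL gives 15 = I·47 + 0.6 + I·5.6.
I = (15 − 0.6) / (47 + 5.6) kΩ = 14.4 / 52.6 = 0.274 mA.

I ≈ 0.27 mA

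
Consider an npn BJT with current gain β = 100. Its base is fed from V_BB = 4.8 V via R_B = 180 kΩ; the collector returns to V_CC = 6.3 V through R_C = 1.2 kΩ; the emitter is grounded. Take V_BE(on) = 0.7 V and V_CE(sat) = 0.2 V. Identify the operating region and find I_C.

Assume active. Base-emitter loop: I_B = (V_BB − V_BE)/R_B = (4.8 − 0.7)/180 = 0.0228 mA.
I_C = β·I_B = 100×0.0228 = 2.28 mA.
V_CE = V_CC − I_C·R_C = 6.3 − 2.28×1.2 = 3.57 V > V_CE(sat), so the active-region assumption holds.

active; I_C ≈ 2.3 mA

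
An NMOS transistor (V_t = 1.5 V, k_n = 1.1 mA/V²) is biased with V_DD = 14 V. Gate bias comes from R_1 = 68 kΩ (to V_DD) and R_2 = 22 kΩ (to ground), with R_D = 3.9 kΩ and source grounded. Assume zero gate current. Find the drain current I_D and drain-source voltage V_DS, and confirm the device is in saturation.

I_D ≈ 2 mA, V_DS ≈ 6.1 V

V_G = V_DD·R_2/(R_1+R_2) = 14×22/90 = 3.42 V. With the source grounded, V_GS = V_G = 3.42 V.
Assume saturation: I_D = (k_n/2)(V_GS − V_t)² = (1.1/2)×(3.42 − 1.5)² = 0.55×1.92² = 2.03 mA.
V_DS = V_DD − I_D·R_D = 14 − 2.03×3.9 = 6.07 V.
Saturation requires V_DS ≥ V_GS − V_t = 1.92 V; 6.07 ≥ 1.92 ✓.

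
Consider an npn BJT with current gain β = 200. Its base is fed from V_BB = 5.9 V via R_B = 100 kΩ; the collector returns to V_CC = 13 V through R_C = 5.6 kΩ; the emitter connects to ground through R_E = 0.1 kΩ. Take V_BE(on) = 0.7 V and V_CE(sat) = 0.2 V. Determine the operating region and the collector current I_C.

saturation; I_C ≈ 2.2 mA

Assume active: I_B = (5.9 − 0.7)/(100 + 201×0.1) = 0.0433 mA, I_C = β·I_B = 8.66 mA.
Then V_CE = 13 − 8.66×5.6 − 8.7×0.1 = -36.4 V < 0.2 V — the active assumption fails.
Re-solve with V_CE = 0.2 V. KCL at the emitter: V_E/R_E = (V_BB−0.7−V_E)/R_B + (V_CC−0.2−V_E)/R_C, giving V_E = 0.229 V.
I_C = (V_CC − 0.2 − V_E)/R_C = (12.8 − 0.229)/5.6 = 2.24 mA.
Check: I_B = (5.2 − 0.229)/100 = 0.0497 mA, and β·I_B = 9.94 mA > I_C, confirming saturation.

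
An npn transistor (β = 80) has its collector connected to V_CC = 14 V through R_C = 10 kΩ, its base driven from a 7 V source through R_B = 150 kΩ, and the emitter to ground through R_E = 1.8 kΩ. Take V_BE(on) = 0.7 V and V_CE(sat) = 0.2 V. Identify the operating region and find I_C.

saturation; I_C ≈ 1.2 mA

Assume active: I_B = (7 − 0.7)/(150 + 81×1.8) = 0.0213 mA, I_C = β·I_B = 1.7 mA.
Then V_CE = 14 − 1.7×10 − 1.73×1.8 = -6.14 V < 0.2 V — the active assumption fails.
Re-solve with V_CE = 0.2 V. KCL at the emitter: V_E/R_E = (V_BB−0.7−V_E)/R_B + (V_CC−0.2−V_E)/R_C, giving V_E = 2.15 V.
I_C = (V_CC − 0.2 − V_E)/R_C = (13.8 − 2.15)/10 = 1.17 mA.
Check: I_B = (6.3 − 2.15)/150 = 0.0277 mA, and β·I_B = 2.21 mA > I_C, confirming saturation.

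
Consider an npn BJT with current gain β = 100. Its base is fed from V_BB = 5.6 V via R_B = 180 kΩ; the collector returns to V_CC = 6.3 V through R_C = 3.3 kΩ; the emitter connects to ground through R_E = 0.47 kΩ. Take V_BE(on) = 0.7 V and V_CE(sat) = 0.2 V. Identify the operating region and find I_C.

saturation; I_C ≈ 1.6 mA

Assume active: I_B = (5.6 − 0.7)/(180 + 101×0.47) = 0.0215 mA, I_C = β·I_B = 2.15 mA.
Then V_CE = 6.3 − 2.15×3.3 − 2.18×0.47 = -1.83 V < 0.2 V — the active assumption fails.
Re-solve with V_CE = 0.2 V. KCL at the emitter: V_E/R_E = (V_BB−0.7−V_E)/R_B + (V_CC−0.2−V_E)/R_C, giving V_E = 0.77 V.
I_C = (V_CC − 0.2 − V_E)/R_C = (6.1 − 0.77)/3.3 = 1.62 mA.
Check: I_B = (4.9 − 0.77)/180 = 0.0229 mA, and β·I_B = 2.29 mA > I_C, confirming saturation.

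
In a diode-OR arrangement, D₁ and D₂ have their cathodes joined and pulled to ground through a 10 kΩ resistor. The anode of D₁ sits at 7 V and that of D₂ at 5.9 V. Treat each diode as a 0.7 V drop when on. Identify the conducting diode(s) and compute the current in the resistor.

Assume both conduct. Then node N would need to be at both 7−0.7 = 6.3 V and 5.9−0.7 = 5.2 V, which is impossible.
Assume only D₁ conducts: V_N = 7 − 0.7 = 6.3 V, so I_R = 6.3/10 = 0.63 mA.
Check D₂: its anode-to-cathode voltage is 5.9 − 6.3 = -0.4 V < 0.7 V, so it is off. The assumption is consistent.

Only D₁ conducts; I_R ≈ 0.63 mA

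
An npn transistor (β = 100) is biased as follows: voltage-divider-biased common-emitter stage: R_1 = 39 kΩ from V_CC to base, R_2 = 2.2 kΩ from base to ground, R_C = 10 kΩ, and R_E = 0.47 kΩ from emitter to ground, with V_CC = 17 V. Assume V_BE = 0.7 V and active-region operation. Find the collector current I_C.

I_C ≈ 0.42 mA

Thevenize the base divider: V_Th = V_CC·R_2/(R_1+R_2) = 17×2.2/41.2 = 0.908 V, R_Th = R_1‖R_2 = 2.08 kΩ.
Base-emitter loop: V_Th = I_B·R_Th + V_BE + (β+1)I_B·R_E, so I_B = (0.908 − 0.7) / (2.08 + 101×0.47) = 0.00419 mA.
I_C = β·I_B = 100×0.00419 = 0.419 mA, and I_E = (β+1)I_B = 0.423 mA.
V_CE = V_CC − I_C·R_C − I_E·R_E = 17 − 0.419×10 − 0.423×0.47 = 12.6 V.
V_CE = 12.6 V > 0.2 V confirms active-region operation.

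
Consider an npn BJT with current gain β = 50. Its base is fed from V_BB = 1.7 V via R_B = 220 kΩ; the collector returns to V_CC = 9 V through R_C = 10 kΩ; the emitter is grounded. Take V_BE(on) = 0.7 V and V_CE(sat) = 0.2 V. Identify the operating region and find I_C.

active; I_C ≈ 0.23 mA

Assume active. Base-emitter loop: I_B = (V_BB − V_BE)/R_B = (1.7 − 0.7)/220 = 0.00455 mA.
I_C = β·I_B = 50×0.00455 = 0.227 mA.
V_CE = V_CC − I_C·R_C = 9 − 0.227×10 = 6.73 V > V_CE(sat), so the active-region assumption holds.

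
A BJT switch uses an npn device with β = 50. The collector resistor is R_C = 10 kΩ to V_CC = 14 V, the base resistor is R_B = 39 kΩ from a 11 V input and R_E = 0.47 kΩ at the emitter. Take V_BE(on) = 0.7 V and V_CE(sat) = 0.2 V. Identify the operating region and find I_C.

saturation; I_C ≈ 1.3 mA

Assume active: I_B = (11 − 0.7)/(39 + 51×0.47) = 0.164 mA, I_C = β·I_B = 8.18 mA.
Then V_CE = 14 − 8.18×10 − 8.34×0.47 = -71.7 V < 0.2 V — the active assumption fails.
Re-solve with V_CE = 0.2 V. KCL at the emitter: V_E/R_E = (V_BB−0.7−V_E)/R_B + (V_CC−0.2−V_E)/R_C, giving V_E = 0.73 V.
I_C = (V_CC − 0.2 − V_E)/R_C = (13.8 − 0.73)/10 = 1.31 mA.
Check: I_B = (10.3 − 0.73)/39 = 0.245 mA, and β·I_B = 12.3 mA > I_C, confirming saturation.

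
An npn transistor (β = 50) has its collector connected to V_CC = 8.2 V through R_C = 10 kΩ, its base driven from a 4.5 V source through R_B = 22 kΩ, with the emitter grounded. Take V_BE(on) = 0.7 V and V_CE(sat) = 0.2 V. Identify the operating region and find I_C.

Assume active: I_B = (4.5 − 0.7)/22 = 0.173 mA, giving I_C = β·I_B = 8.64 mA.
But then V_CE = 8.2 − 8.64×10 = -78.2 V < V_CE(sat) = 0.2 V — impossible in the active region.
So the transistor is saturated. With V_CE = 0.2 V, I_C = (V_CC − 0.2)/R_C = 8/10 = 0.8 mA.
Check: β·I_B = 8.64 mA > I_C = 0.8 mA, confirming saturation.

saturation; I_C ≈ 0.8 mA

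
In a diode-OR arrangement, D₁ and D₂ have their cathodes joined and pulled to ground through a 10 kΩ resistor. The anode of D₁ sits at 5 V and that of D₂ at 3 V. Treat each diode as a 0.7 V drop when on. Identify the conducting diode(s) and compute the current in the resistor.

Only D₁ conducts; I_R ≈ 0.43 mA

Assume both conduct. Then node N would need to be at both 5−0.7 = 4.3 V and 3−0.7 = 2.3 V, which is impossible.
Assume only D₁ conducts: V_N = 5 − 0.7 = 4.3 V, so I_R = 4.3/10 = 0.43 mA.
Check D₂: its anode-to-cathode voltage is 3 − 4.3 = -1.3 V < 0.7 V, so it is off. The assumption is consistent.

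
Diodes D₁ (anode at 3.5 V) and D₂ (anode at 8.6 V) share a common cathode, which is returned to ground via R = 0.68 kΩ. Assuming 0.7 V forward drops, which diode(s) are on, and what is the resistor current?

Only D₂ conducts; I_R ≈ 12 mA

Assume both conduct. Then node N would need to be at both 3.5−0.7 = 2.8 V and 8.6−0.7 = 7.9 V, which is impossible.
Assume only D₂ conducts: V_N = 8.6 − 0.7 = 7.9 V, so I_R = 7.9/0.68 = 11.6 mA.
Check D₁: its anode-to-cathode voltage is 3.5 − 7.9 = -4.4 V < 0.7 V, so it is off. The assumption is consistent.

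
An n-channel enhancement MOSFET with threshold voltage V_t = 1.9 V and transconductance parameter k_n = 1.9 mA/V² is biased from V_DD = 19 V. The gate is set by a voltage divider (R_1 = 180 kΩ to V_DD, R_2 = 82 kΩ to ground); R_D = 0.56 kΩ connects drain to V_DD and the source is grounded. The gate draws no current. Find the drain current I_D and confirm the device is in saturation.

I_D ≈ 16 mA

V_G = V_DD·R_2/(R_1+R_2) = 19×82/262 = 5.95 V. With the source grounded, V_GS = V_G = 5.95 V.
Assume saturation: I_D = (k_n/2)(V_GS − V_t)² = (1.9/2)×(5.95 − 1.9)² = 0.95×4.05² = 15.6 mA.
V_DS = V_DD − I_D·R_D = 19 − 15.6×0.56 = 10.3 V.
Saturation requires V_DS ≥ V_GS − V_t = 4.05 V; 10.3 ≥ 4.05 ✓.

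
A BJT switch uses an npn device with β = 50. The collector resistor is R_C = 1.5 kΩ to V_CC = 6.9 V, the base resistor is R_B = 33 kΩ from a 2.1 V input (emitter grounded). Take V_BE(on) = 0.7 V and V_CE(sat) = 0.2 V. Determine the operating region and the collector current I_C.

active; I_C ≈ 2.1 mA

Assume active. Base-emitter loop: I_B = (V_BB − V_BE)/R_B = (2.1 − 0.7)/33 = 0.0424 mA.
I_C = β·I_B = 50×0.0424 = 2.12 mA.
V_CE = V_CC − I_C·R_C = 6.9 − 2.12×1.5 = 3.72 V > V_CE(sat), so the active-region assumption holds.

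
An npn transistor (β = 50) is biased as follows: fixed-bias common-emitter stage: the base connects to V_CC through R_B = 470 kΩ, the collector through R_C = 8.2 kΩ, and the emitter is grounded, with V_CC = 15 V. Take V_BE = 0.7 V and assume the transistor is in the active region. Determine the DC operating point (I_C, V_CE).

Base loop: V_CC = I_B·R_B + V_BE, so I_B = (15 − 0.7)/470 kΩ = 0.0304 mA.
In the active region I_C = β·I_B = 50 × 0.0304 = 1.52 mA.
Collector loop: V_CE = V_CC − I_C·R_C = 15 − 1.52×8.2 = 2.53 V.
Since V_CE = 2.53 V > V_CE(sat) ≈ 0.2 V, the transistor is in the active region as assumed.

I_C ≈ 1.5 mA, V_CE ≈ 2.5 V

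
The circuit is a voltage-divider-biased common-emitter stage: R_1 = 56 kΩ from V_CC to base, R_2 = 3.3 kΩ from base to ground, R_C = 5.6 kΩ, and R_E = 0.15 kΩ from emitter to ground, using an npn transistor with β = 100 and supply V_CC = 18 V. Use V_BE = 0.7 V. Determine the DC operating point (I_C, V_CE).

I_C ≈ 1.7 mA, V_CE ≈ 8.5 V

Thevenize the base divider: V_Th = V_CC·R_2/(R_1+R_2) = 18×3.3/59.3 = 1 V, R_Th = R_1‖R_2 = 3.12 kΩ.
Base-emitter loop: V_Th = I_B·R_Th + V_BE + (β+1)I_B·R_E, so I_B = (1 − 0.7) / (3.12 + 101×0.15) = 0.0165 mA.
I_C = β·I_B = 100×0.0165 = 1.65 mA, and I_E = (β+1)I_B = 1.67 mA.
V_CE = V_CC − I_C·R_C − I_E·R_E = 18 − 1.65×5.6 − 1.67×0.15 = 8.5 V.
V_CE = 8.5 V > 0.2 V confirms active-region operation.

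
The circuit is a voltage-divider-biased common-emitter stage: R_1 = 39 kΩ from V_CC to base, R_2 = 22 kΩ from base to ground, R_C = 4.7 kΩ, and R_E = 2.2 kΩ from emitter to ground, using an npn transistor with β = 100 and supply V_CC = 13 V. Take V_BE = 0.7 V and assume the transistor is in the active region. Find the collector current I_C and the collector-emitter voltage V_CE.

I_C ≈ 1.7 mA, V_CE ≈ 1.3 V

Thevenize the base divider: V_Th = V_CC·R_2/(R_1+R_2) = 13×22/61 = 4.69 V, R_Th = R_1‖R_2 = 14.1 kΩ.
Base-emitter loop: V_Th = I_B·R_Th + V_BE + (β+1)I_B·R_E, so I_B = (4.69 − 0.7) / (14.1 + 101×2.2) = 0.0169 mA.
I_C = β·I_B = 100×0.0169 = 1.69 mA, and I_E = (β+1)I_B = 1.71 mA.
V_CE = V_CC − I_C·R_C − I_E·R_E = 13 − 1.69×4.7 − 1.71×2.2 = 1.31 V.
V_CE = 1.31 V > 0.2 V confirms active-region operation.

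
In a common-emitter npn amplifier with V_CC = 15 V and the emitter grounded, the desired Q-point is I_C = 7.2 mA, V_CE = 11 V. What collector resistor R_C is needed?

R_C ≈ 0.56 kΩ

Collector loop: V_CC = I_C·R_C + V_CE.
R_C = (V_CC − V_CE)/I_C = (15 − 11)/7.2 = 0.556 kΩ.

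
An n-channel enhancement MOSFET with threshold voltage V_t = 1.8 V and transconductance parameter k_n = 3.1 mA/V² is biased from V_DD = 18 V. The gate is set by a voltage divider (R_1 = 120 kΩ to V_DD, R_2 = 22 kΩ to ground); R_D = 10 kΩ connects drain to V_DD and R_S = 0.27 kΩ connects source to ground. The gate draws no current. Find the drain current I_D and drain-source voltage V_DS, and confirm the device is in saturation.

I_D ≈ 0.88 mA, V_DS ≈ 9 V

V_G = V_DD·R_2/(R_1+R_2) = 18×22/142 = 2.79 V.
Assume saturation: I_D = (k_n/2)(V_GS − V_t)² with V_GS = V_G − I_D·R_S = 2.79 − 0.27·I_D.
Substituting gives 0.113·I_D² − 1.83·I_D + 1.52 = 0, with roots I_D = 0.877 or 15.3 mA.
The root I_D = 15.3 mA gives V_GS = -1.34 V ≤ V_t, so take I_D = 0.877 mA.
Then V_GS = 2.55 V and V_DS = V_DD − I_D(R_D+R_S) = 18 − 0.877×10.3 = 9 V.
Saturation requires V_DS ≥ V_GS − V_t = 0.752 V; 9 ≥ 0.752 ✓.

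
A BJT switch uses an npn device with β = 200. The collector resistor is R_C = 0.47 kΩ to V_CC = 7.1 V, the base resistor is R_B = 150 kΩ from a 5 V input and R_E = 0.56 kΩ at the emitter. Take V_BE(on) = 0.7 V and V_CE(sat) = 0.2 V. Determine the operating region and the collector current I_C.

Assume active. Base-emitter loop: I_B = (V_BB − V_BE)/(R_B + (β+1)R_E) = (5 − 0.7)/(150 + 201×0.56) = 0.0164 mA.
I_C = β·I_B = 200×0.0164 = 3.28 mA.
V_CE = V_CC − I_C·R_C − I_E·R_E = 7.1 − 3.28×0.47 − 3.29×0.56 = 3.72 V > V_CE(sat), so the active-region assumption holds.

active; I_C ≈ 3.3 mA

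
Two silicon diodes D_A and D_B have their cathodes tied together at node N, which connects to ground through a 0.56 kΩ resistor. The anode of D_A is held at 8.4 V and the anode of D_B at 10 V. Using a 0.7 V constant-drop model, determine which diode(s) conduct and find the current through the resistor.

Only D_B conducts; I_R ≈ 17 mA

Assume both conduct. Then node N would need to be at both 8.4−0.7 = 7.7 V and 10−0.7 = 9.3 V, which is impossible.
Assume only D_B conducts: V_N = 10 − 0.7 = 9.3 V, so I_R = 9.3/0.56 = 16.6 mA.
Check D_A: its anode-to-cathode voltage is 8.4 − 9.3 = -0.9 V < 0.7 V, so it is off. The assumption is consistent.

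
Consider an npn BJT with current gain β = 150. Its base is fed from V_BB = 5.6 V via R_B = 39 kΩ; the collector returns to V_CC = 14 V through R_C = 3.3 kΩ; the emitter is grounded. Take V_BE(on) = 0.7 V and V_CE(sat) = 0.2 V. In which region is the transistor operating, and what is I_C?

saturation; I_C ≈ 4.2 mA

Assume active: I_B = (5.6 − 0.7)/39 = 0.126 mA, giving I_C = β·I_B = 18.8 mA.
But then V_CE = 14 − 18.8×3.3 = -48.2 V < V_CE(sat) = 0.2 V — impossible in the active region.
So the transistor is saturated. With V_CE = 0.2 V, I_C = (V_CC − 0.2)/R_C = 13.8/3.3 = 4.18 mA.
Check: β·I_B = 18.8 mA > I_C = 4.18 mA, confirming saturation.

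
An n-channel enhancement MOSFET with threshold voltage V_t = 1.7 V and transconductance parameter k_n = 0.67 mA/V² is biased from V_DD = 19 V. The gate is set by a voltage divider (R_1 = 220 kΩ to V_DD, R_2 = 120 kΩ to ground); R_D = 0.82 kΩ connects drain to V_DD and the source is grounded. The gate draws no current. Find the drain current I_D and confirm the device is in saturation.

I_D ≈ 8.4 mA

V_G = V_DD·R_2/(R_1+R_2) = 19×120/340 = 6.71 V. With the source grounded, V_GS = V_G = 6.71 V.
Assume saturation: I_D = (k_n/2)(V_GS − V_t)² = (0.67/2)×(6.71 − 1.7)² = 0.335×5.01² = 8.39 mA.
V_DS = V_DD − I_D·R_D = 19 − 8.39×0.82 = 12.1 V.
Saturation requires V_DS ≥ V_GS − V_t = 5.01 V; 12.1 ≥ 5.01 ✓.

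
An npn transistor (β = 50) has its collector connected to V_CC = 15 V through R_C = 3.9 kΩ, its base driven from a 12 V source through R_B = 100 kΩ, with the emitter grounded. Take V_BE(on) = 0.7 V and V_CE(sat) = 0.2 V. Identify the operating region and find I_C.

Assume active: I_B = (12 − 0.7)/100 = 0.113 mA, giving I_C = β·I_B = 5.65 mA.
But then V_CE = 15 − 5.65×3.9 = -7.04 V < V_CE(sat) = 0.2 V — impossible in the active region.
So the transistor is saturated. With V_CE = 0.2 V, I_C = (V_CC − 0.2)/R_C = 14.8/3.9 = 3.79 mA.
Check: β·I_B = 5.65 mA > I_C = 3.79 mA, confirming saturation.

saturation; I_C ≈ 3.8 mA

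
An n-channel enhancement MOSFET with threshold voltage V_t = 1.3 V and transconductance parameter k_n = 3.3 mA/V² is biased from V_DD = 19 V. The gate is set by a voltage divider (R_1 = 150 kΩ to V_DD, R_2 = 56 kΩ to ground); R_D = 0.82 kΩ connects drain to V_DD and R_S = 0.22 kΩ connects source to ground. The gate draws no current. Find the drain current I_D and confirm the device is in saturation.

I_D ≈ 7.7 mA

V_G = V_DD·R_2/(R_1+R_2) = 19×56/206 = 5.17 V.
Assume saturation: I_D = (k_n/2)(V_GS − V_t)² with V_GS = V_G − I_D·R_S = 5.17 − 0.22·I_D.
Substituting gives 0.0799·I_D² − 3.81·I_D + 24.6 = 0, with roots I_D = 7.73 or 39.9 mA.
The root I_D = 39.9 mA gives V_GS = -3.62 V ≤ V_t, so take I_D = 7.73 mA.
Then V_GS = 3.46 V and V_DS = V_DD − I_D(R_D+R_S) = 19 − 7.73×1.04 = 11 V.
Saturation requires V_DS ≥ V_GS − V_t = 2.16 V; 11 ≥ 2.16 ✓.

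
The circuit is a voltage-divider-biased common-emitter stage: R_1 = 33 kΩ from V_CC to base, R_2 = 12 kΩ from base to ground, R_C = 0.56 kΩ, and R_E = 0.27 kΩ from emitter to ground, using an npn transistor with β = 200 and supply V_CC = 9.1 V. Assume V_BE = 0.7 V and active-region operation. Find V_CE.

Thevenize the base divider: V_Th = V_CC·R_2/(R_1+R_2) = 9.1×12/45 = 2.43 V, R_Th = R_1‖R_2 = 8.8 kΩ.
Base-emitter loop: V_Th = I_B·R_Th + V_BE + (β+1)I_B·R_E, so I_B = (2.43 − 0.7) / (8.8 + 201×0.27) = 0.0274 mA.
I_C = β·I_B = 200×0.0274 = 5.48 mA, and I_E = (β+1)I_B = 5.5 mA.
V_CE = V_CC − I_C·R_C − I_E·R_E = 9.1 − 5.48×0.56 − 5.5×0.27 = 4.55 V.
V_CE = 4.55 V > 0.2 V confirms active-region operation.

V_CE ≈ 4.5 V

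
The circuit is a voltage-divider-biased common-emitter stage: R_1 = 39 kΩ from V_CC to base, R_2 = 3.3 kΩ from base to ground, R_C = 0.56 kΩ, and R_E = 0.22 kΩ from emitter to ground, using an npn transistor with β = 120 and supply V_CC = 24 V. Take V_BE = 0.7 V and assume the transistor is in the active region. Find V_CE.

V_CE ≈ 20 V

Thevenize the base divider: V_Th = V_CC·R_2/(R_1+R_2) = 24×3.3/42.3 = 1.87 V, R_Th = R_1‖R_2 = 3.04 kΩ.
Base-emitter loop: V_Th = I_B·R_Th + V_BE + (β+1)I_B·R_E, so I_B = (1.87 − 0.7) / (3.04 + 121×0.22) = 0.0395 mA.
I_C = β·I_B = 120×0.0395 = 4.74 mA, and I_E = (β+1)I_B = 4.78 mA.
V_CE = V_CC − I_C·R_C − I_E·R_E = 24 − 4.74×0.56 − 4.78×0.22 = 20.3 V.
V_CE = 20.3 V > 0.2 V confirms active-region operation.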